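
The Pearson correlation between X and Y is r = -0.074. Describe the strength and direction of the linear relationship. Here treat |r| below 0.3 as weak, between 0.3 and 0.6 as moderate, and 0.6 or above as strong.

weak negative

r = -0.074 < 0 so the relationship is negative.
|r| = 0.074, which falls in the weak range.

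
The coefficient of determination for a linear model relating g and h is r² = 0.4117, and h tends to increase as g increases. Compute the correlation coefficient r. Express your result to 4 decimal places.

|r| = √0.4117 = 0.6416
The association is positive, so r = 0.6416.

0.6416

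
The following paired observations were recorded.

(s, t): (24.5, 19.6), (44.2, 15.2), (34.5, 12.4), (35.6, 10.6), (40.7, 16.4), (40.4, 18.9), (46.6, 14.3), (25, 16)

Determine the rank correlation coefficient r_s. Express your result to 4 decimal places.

-0.2619

Rank s: 1, 7, 3, 4, 6, 5, 8, 2
Rank t: 8, 4, 2, 1, 6, 7, 3, 5
d = rank(s) − rank(t): -7, 3, 1, 3, 0, -2, 5, -3; Σd² = 106
ρ = 1 − 6Σd² / [n(n²−1)] = 1 − 6×106 / (8×63) = 1 − 636/504 ≈ -0.2619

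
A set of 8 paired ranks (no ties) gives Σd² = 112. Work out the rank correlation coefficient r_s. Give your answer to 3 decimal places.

ρ = 1 − 6Σd² / [n(n²−1)] = 1 − 6×112 / (8×63)
  = 1 − 672/504 = 1 − 1.3333 ≈ -0.333

-0.333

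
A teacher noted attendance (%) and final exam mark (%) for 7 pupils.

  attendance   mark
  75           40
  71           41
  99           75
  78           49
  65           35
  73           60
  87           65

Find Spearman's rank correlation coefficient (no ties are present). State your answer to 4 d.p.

0.8214

Rank attendance: 4, 2, 7, 5, 1, 3, 6
Rank mark: 2, 3, 7, 4, 1, 5, 6
d = rank(attendance) − rank(mark): 2, -1, 0, 1, 0, -2, 0; Σd² = 10
ρ = 1 − 6Σd² / [n(n²−1)] = 1 − 6×10 / (7×48) = 1 − 60/336 ≈ 0.8214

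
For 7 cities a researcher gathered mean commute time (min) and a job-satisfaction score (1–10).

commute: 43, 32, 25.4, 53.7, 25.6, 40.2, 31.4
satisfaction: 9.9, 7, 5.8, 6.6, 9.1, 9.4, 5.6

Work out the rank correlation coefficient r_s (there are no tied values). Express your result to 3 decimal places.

0.429

Rank commute: 6, 4, 1, 7, 2, 5, 3
Rank satisfaction: 7, 4, 2, 3, 5, 6, 1
d = rank(commute) − rank(satisfaction): -1, 0, -1, 4, -3, -1, 2; Σd² = 32
ρ = 1 − 6Σd² / [n(n²−1)] = 1 − 6×32 / (7×48) = 1 − 192/336 ≈ 0.429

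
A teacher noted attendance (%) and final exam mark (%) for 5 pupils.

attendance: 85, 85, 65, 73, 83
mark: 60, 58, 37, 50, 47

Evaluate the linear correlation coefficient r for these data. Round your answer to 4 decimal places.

n = 5, Σx = 391, Σy = 252, Σx² = 30893, Σy² = 13042, Σxy = 19986
nΣxy − ΣxΣy = 99930 − 98532 = 1398
nΣx² − (Σx)² = 154465 − 152881 = 1584; nΣy² − (Σy)² = 65210 − 63504 = 1706
r = 1398 / √(1584 × 1706) = 1398 / 1643.8686 ≈ 0.8504

0.8504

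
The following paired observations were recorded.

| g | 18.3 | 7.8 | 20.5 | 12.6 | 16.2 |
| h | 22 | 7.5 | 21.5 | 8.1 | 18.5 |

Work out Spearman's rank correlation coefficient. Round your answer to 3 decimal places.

0.900

Rank g: 4, 1, 5, 2, 3
Rank h: 5, 1, 4, 2, 3
d = rank(g) − rank(h): -1, 0, 1, 0, 0; Σd² = 2
ρ = 1 − 6Σd² / [n(n²−1)] = 1 − 6×2 / (5×24) = 1 − 12/120 ≈ 0.900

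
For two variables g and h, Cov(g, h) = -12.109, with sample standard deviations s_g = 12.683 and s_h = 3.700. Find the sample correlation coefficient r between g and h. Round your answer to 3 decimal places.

-0.258

r = Cov(g,h) / (s_g · s_h) = -12.109 / (12.683 × 3.700)
  = -12.109 / 46.9271 ≈ -0.258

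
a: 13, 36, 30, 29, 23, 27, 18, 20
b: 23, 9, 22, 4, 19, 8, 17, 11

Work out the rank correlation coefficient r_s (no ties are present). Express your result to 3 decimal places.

-0.452

Rank a: 1, 8, 7, 6, 4, 5, 2, 3
Rank b: 8, 3, 7, 1, 6, 2, 5, 4
d = rank(a) − rank(b): -7, 5, 0, 5, -2, 3, -3, -1; Σd² = 122
ρ = 1 − 6Σd² / [n(n²−1)] = 1 − 6×122 / (8×63) = 1 − 732/504 ≈ -0.452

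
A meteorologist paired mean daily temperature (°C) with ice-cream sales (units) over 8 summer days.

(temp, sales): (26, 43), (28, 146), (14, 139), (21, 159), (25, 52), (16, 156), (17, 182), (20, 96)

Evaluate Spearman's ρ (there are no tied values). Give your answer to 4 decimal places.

Rank temp: 7, 8, 1, 5, 6, 2, 3, 4
Rank sales: 1, 5, 4, 7, 2, 6, 8, 3
d = rank(temp) − rank(sales): 6, 3, -3, -2, 4, -4, -5, 1; Σd² = 116
ρ = 1 − 6Σd² / [n(n²−1)] = 1 − 6×116 / (8×63) = 1 − 696/504 ≈ -0.3810

-0.3810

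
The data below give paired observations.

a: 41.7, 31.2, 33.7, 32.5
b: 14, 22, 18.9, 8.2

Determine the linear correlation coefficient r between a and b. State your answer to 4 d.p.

n = 4, Σa = 139.1, Σb = 63.1, Σa² = 4904.27, Σb² = 1104.45, Σab = 2173.63
nΣab − ΣaΣb = 8694.52 − 8777.21 = -82.69
nΣa² − (Σa)² = 19617.08 − 19348.81 = 268.27; nΣb² − (Σb)² = 4417.8 − 3981.61 = 436.19
r = -82.69 / √(268.27 × 436.19) = -82.69 / 342.0770 ≈ -0.2417

-0.2417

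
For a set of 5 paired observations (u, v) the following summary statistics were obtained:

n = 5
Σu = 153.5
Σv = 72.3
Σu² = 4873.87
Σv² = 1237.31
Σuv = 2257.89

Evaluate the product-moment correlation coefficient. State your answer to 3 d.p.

r = (nΣuv − ΣuΣv) / √[(nΣu² − (Σu)²)(nΣv² − (Σv)²)]
Numerator: 5×2257.89 − 153.5×72.3 = 191.4
Denominator: √[(24369.35 − 23562.25)(6186.55 − 5227.29)] = √[807.1 × 959.26] = 879.8970
r = 191.4 / 879.8970 ≈ 0.218

0.218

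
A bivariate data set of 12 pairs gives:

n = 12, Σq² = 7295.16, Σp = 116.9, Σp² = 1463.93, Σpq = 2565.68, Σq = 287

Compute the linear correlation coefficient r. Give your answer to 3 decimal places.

-0.615

r = (nΣpq − ΣpΣq) / √[(nΣp² − (Σp)²)(nΣq² − (Σq)²)]
Numerator: 12×2565.68 − 116.9×287 = -2762.14
Denominator: √[(17567.16 − 13665.61)(87541.92 − 82369)] = √[3901.55 × 5172.92] = 4492.4833
r = -2762.14 / 4492.4833 ≈ -0.615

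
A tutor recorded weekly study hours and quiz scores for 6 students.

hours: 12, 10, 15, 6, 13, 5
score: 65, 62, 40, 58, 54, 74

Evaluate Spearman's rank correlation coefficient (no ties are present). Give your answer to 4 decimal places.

Rank hours: 4, 3, 6, 2, 5, 1
Rank score: 5, 4, 1, 3, 2, 6
d = rank(hours) − rank(score): -1, -1, 5, -1, 3, -5; Σd² = 62
ρ = 1 − 6Σd² / [n(n²−1)] = 1 − 6×62 / (6×35) = 1 − 372/210 ≈ -0.7714

-0.7714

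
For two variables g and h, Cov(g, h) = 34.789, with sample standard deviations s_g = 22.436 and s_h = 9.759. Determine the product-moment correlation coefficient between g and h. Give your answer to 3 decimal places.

0.159

r = Cov(g,h) / (s_g · s_h) = 34.789 / (22.436 × 9.759)
  = 34.789 / 218.9529 ≈ 0.159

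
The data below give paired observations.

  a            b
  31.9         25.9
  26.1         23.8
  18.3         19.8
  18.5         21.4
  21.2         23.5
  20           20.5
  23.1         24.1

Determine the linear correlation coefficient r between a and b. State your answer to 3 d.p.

0.881

n = 7, Σa = 159.1, Σb = 159, Σa² = 3759.01, Σb² = 3640.56, Σab = 3670.54
nΣab − ΣaΣb = 25693.78 − 25296.9 = 396.88
nΣa² − (Σa)² = 26313.07 − 25312.81 = 1000.26; nΣb² − (Σb)² = 25483.92 − 25281 = 202.92
r = 396.88 / √(1000.26 × 202.92) = 396.88 / 450.5250 ≈ 0.881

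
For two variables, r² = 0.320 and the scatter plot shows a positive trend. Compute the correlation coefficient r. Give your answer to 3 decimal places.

|r| = √0.320 = 0.566
The association is positive, so r = 0.566.

0.566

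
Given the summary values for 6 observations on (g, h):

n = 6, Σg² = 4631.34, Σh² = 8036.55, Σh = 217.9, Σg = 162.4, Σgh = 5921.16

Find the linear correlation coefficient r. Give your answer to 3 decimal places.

r = (nΣgh − ΣgΣh) / √[(nΣg² − (Σg)²)(nΣh² − (Σh)²)]
Numerator: 6×5921.16 − 162.4×217.9 = 140
Denominator: √[(27788.04 − 26373.76)(48219.3 − 47480.41)] = √[1414.28 × 738.89] = 1022.2511
r = 140 / 1022.2511 ≈ 0.137

0.137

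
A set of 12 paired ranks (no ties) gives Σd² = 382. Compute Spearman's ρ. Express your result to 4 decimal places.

-0.3357

ρ = 1 − 6Σd² / [n(n²−1)] = 1 − 6×382 / (12×143)
  = 1 − 2292/1716 = 1 − 1.33566 ≈ -0.3357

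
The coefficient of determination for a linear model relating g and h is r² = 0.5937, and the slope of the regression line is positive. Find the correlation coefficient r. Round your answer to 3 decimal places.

|r| = √0.5937 = 0.771
The association is positive, so r = 0.771.

0.771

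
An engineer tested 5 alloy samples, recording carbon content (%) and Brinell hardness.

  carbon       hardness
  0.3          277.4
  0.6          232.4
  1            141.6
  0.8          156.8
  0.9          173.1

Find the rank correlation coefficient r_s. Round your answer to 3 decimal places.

-0.900

Rank carbon: 1, 2, 5, 3, 4
Rank hardness: 5, 4, 1, 2, 3
d = rank(carbon) − rank(hardness): -4, -2, 4, 1, 1; Σd² = 38
ρ = 1 − 6Σd² / [n(n²−1)] = 1 − 6×38 / (5×24) = 1 − 228/120 ≈ -0.900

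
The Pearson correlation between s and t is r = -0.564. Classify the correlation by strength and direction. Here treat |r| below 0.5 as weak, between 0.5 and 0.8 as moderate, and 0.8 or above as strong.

r = -0.564 < 0 so the relationship is negative.
|r| = 0.564, which falls in the moderate range.

moderate negative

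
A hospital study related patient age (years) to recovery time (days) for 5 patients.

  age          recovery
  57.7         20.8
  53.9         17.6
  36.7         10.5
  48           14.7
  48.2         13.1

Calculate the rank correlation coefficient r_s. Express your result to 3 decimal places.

Rank age: 5, 4, 1, 2, 3
Rank recovery: 5, 4, 1, 3, 2
d = rank(age) − rank(recovery): 0, 0, 0, -1, 1; Σd² = 2
ρ = 1 − 6Σd² / [n(n²−1)] = 1 − 6×2 / (5×24) = 1 − 12/120 ≈ 0.900

0.900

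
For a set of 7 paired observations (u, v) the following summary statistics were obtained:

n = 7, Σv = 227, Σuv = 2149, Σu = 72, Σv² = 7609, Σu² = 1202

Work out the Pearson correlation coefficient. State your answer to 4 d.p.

r = (nΣuv − ΣuΣv) / √[(nΣu² − (Σu)²)(nΣv² − (Σv)²)]
Numerator: 7×2149 − 72×227 = -1301
Denominator: √[(8414 − 5184)(53263 − 51529)] = √[3230 × 1734] = 2366.6052
r = -1301 / 2366.6052 ≈ -0.5497

-0.5497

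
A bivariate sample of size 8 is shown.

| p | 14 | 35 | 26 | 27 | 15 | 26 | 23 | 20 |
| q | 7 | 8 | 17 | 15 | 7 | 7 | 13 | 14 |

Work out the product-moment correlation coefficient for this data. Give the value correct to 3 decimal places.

n = 8, Σp = 186, Σq = 88, Σp² = 4656, Σq² = 1090, Σpq = 2091
nΣpq − ΣpΣq = 16728 − 16368 = 360
nΣp² − (Σp)² = 37248 − 34596 = 2652; nΣq² − (Σq)² = 8720 − 7744 = 976
r = 360 / √(2652 × 976) = 360 / 1608.8356 ≈ 0.224

0.224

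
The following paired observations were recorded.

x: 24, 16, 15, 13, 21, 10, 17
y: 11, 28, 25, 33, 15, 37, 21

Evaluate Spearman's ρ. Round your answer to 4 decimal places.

-0.9643

Rank x: 7, 4, 3, 2, 6, 1, 5
Rank y: 1, 5, 4, 6, 2, 7, 3
d = rank(x) − rank(y): 6, -1, -1, -4, 4, -6, 2; Σd² = 110
ρ = 1 − 6Σd² / [n(n²−1)] = 1 − 6×110 / (7×48) = 1 − 660/336 ≈ -0.9643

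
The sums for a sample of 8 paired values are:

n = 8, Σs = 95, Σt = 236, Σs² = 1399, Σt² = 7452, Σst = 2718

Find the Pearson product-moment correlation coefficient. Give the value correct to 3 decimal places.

-0.232

r = (nΣst − ΣsΣt) / √[(nΣs² − (Σs)²)(nΣt² − (Σt)²)]
Numerator: 8×2718 − 95×236 = -676
Denominator: √[(11192 − 9025)(59616 − 55696)] = √[2167 × 3920] = 2914.5566
r = -676 / 2914.5566 ≈ -0.232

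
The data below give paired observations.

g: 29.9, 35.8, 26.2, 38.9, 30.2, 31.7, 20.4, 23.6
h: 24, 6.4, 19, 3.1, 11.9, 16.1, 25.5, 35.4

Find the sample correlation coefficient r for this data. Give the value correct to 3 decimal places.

n = 8, Σg = 236.7, Σh = 141.4, Σg² = 7265.35, Σh² = 3291.8, Σgh = 3790.5
nΣgh − ΣgΣh = 30324 − 33469.38 = -3145.38
nΣg² − (Σg)² = 58122.8 − 56026.89 = 2095.91; nΣh² − (Σh)² = 26334.4 − 19993.96 = 6340.44
r = -3145.38 / √(2095.91 × 6340.44) = -3145.38 / 3645.4069 ≈ -0.863

-0.863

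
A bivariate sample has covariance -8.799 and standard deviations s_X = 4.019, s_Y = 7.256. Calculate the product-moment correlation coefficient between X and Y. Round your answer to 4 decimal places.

-0.3017

r = Cov(X,Y) / (s_X · s_Y) = -8.799 / (4.019 × 7.256)
  = -8.799 / 29.1619 ≈ -0.3017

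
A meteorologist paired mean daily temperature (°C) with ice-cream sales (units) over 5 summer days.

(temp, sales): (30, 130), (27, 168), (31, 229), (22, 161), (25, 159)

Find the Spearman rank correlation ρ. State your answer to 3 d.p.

0.300

Rank temp: 4, 3, 5, 1, 2
Rank sales: 1, 4, 5, 3, 2
d = rank(temp) − rank(sales): 3, -1, 0, -2, 0; Σd² = 14
ρ = 1 − 6Σd² / [n(n²−1)] = 1 − 6×14 / (5×24) = 1 − 84/120 ≈ 0.300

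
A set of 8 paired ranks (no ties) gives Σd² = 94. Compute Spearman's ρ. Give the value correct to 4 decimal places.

ρ = 1 − 6Σd² / [n(n²−1)] = 1 − 6×94 / (8×63)
  = 1 − 564/504 = 1 − 1.11905 ≈ -0.1190

-0.1190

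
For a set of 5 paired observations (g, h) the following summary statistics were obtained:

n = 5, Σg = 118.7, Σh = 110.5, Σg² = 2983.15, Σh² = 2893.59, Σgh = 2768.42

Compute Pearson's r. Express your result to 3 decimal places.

r = (nΣgh − ΣgΣh) / √[(nΣg² − (Σg)²)(nΣh² − (Σh)²)]
Numerator: 5×2768.42 − 118.7×110.5 = 725.75
Denominator: √[(14915.75 − 14089.69)(14467.95 − 12210.25)] = √[826.06 × 2257.7] = 1365.6484
r = 725.75 / 1365.6484 ≈ 0.531

0.531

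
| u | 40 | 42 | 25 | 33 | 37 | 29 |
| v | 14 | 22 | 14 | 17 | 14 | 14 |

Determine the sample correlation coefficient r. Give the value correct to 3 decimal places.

n = 6, Σu = 206, Σv = 95, Σu² = 7288, Σv² = 1557, Σuv = 3319
nΣuv − ΣuΣv = 19914 − 19570 = 344
nΣu² − (Σu)² = 43728 − 42436 = 1292; nΣv² − (Σv)² = 9342 − 9025 = 317
r = 344 / √(1292 × 317) = 344 / 639.9719 ≈ 0.538

0.538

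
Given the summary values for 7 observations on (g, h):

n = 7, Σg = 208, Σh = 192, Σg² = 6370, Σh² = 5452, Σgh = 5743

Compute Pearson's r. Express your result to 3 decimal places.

0.202

r = (nΣgh − ΣgΣh) / √[(nΣg² − (Σg)²)(nΣh² − (Σh)²)]
Numerator: 7×5743 − 208×192 = 265
Denominator: √[(44590 − 43264)(38164 − 36864)] = √[1326 × 1300] = 1312.9356
r = 265 / 1312.9356 ≈ 0.202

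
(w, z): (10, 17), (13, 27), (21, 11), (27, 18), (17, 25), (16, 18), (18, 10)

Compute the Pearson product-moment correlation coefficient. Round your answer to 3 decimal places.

-0.309

n = 7, Σw = 122, Σz = 126, Σw² = 2308, Σz² = 2512, Σwz = 2131
nΣwz − ΣwΣz = 14917 − 15372 = -455
nΣw² − (Σw)² = 16156 − 14884 = 1272; nΣz² − (Σz)² = 17584 − 15876 = 1708
r = -455 / √(1272 × 1708) = -455 / 1473.9661 ≈ -0.309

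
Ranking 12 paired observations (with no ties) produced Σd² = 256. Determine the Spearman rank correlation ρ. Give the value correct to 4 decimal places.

ρ = 1 − 6Σd² / [n(n²−1)] = 1 − 6×256 / (12×143)
  = 1 − 1536/1716 = 1 − 0.89510 ≈ 0.1049

0.1049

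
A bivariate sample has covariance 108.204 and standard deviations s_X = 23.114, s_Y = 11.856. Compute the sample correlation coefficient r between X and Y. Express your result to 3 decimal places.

0.395

r = Cov(X,Y) / (s_X · s_Y) = 108.204 / (23.114 × 11.856)
  = 108.204 / 274.0396 ≈ 0.395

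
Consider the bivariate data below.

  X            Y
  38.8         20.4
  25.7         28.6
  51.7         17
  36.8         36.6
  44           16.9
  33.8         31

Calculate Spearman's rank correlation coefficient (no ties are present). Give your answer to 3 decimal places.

Rank X: 4, 1, 6, 3, 5, 2
Rank Y: 3, 4, 2, 6, 1, 5
d = rank(X) − rank(Y): 1, -3, 4, -3, 4, -3; Σd² = 60
ρ = 1 − 6Σd² / [n(n²−1)] = 1 − 6×60 / (6×35) = 1 − 360/210 ≈ -0.714

-0.714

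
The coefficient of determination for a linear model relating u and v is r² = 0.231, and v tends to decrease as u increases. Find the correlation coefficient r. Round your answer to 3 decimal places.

|r| = √0.231 = 0.481
The association is negative, so r = −0.481.

-0.481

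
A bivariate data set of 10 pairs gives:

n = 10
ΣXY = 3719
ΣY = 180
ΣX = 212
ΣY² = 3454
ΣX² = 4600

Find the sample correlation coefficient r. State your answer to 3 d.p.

-0.645

r = (nΣXY − ΣXΣY) / √[(nΣX² − (ΣX)²)(nΣY² − (ΣY)²)]
Numerator: 10×3719 − 212×180 = -970
Denominator: √[(46000 − 44944)(34540 − 32400)] = √[1056 × 2140] = 1503.2764
r = -970 / 1503.2764 ≈ -0.645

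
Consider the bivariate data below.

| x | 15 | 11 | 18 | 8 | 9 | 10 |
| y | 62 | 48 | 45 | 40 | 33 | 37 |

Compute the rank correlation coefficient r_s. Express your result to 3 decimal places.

0.657

Rank x: 5, 4, 6, 1, 2, 3
Rank y: 6, 5, 4, 3, 1, 2
d = rank(x) − rank(y): -1, -1, 2, -2, 1, 1; Σd² = 12
ρ = 1 − 6Σd² / [n(n²−1)] = 1 − 6×12 / (6×35) = 1 − 72/210 ≈ 0.657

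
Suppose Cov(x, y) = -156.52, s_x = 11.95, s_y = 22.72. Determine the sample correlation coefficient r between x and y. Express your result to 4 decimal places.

-0.5765

r = Cov(x,y) / (s_x · s_y) = -156.52 / (11.95 × 22.72)
  = -156.52 / 271.5040 ≈ -0.5765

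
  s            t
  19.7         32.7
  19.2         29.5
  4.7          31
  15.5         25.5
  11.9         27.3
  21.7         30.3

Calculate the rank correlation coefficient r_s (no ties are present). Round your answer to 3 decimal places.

0.257

Rank s: 5, 4, 1, 3, 2, 6
Rank t: 6, 3, 5, 1, 2, 4
d = rank(s) − rank(t): -1, 1, -4, 2, 0, 2; Σd² = 26
ρ = 1 − 6Σd² / [n(n²−1)] = 1 − 6×26 / (6×35) = 1 − 156/210 ≈ 0.257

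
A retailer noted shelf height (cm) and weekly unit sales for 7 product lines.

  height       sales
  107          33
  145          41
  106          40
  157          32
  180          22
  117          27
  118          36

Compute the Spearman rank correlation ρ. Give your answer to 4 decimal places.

Rank height: 2, 5, 1, 6, 7, 3, 4
Rank sales: 4, 7, 6, 3, 1, 2, 5
d = rank(height) − rank(sales): -2, -2, -5, 3, 6, 1, -1; Σd² = 80
ρ = 1 − 6Σd² / [n(n²−1)] = 1 − 6×80 / (7×48) = 1 − 480/336 ≈ -0.4286

-0.4286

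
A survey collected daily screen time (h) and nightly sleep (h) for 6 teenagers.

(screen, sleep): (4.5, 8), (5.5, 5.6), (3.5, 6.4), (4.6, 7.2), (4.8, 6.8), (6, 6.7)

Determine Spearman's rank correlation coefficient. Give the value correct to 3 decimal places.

Rank screen: 2, 5, 1, 3, 4, 6
Rank sleep: 6, 1, 2, 5, 4, 3
d = rank(screen) − rank(sleep): -4, 4, -1, -2, 0, 3; Σd² = 46
ρ = 1 − 6Σd² / [n(n²−1)] = 1 − 6×46 / (6×35) = 1 − 276/210 ≈ -0.314

-0.314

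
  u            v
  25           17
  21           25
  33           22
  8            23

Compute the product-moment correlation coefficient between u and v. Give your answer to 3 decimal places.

n = 4, Σu = 87, Σv = 87, Σu² = 2219, Σv² = 1927, Σuv = 1860
nΣuv − ΣuΣv = 7440 − 7569 = -129
nΣu² − (Σu)² = 8876 − 7569 = 1307; nΣv² − (Σv)² = 7708 − 7569 = 139
r = -129 / √(1307 × 139) = -129 / 426.2312 ≈ -0.303

-0.303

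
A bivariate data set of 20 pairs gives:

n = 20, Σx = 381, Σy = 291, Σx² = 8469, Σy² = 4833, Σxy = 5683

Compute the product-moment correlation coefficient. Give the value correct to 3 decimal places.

0.164

r = (nΣxy − ΣxΣy) / √[(nΣx² − (Σx)²)(nΣy² − (Σy)²)]
Numerator: 20×5683 − 381×291 = 2789
Denominator: √[(169380 − 145161)(96660 − 84681)] = √[24219 × 11979] = 17032.8917
r = 2789 / 17032.8917 ≈ 0.164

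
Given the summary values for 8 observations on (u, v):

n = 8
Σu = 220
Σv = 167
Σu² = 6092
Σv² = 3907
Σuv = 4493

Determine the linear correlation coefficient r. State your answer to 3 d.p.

r = (nΣuv − ΣuΣv) / √[(nΣu² − (Σu)²)(nΣv² − (Σv)²)]
Numerator: 8×4493 − 220×167 = -796
Denominator: √[(48736 − 48400)(31256 − 27889)] = √[336 × 3367] = 1063.6315
r = -796 / 1063.6315 ≈ -0.748

-0.748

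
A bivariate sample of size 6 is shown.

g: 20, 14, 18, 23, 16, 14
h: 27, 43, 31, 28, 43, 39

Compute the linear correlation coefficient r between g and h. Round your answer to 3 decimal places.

n = 6, Σg = 105, Σh = 211, Σg² = 1901, Σh² = 7693, Σgh = 3578
nΣgh − ΣgΣh = 21468 − 22155 = -687
nΣg² − (Σg)² = 11406 − 11025 = 381; nΣh² − (Σh)² = 46158 − 44521 = 1637
r = -687 / √(381 × 1637) = -687 / 789.7449 ≈ -0.870

-0.870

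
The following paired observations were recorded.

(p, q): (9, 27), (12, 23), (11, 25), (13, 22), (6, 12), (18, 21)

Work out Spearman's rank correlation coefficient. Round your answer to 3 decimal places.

Rank p: 2, 4, 3, 5, 1, 6
Rank q: 6, 4, 5, 3, 1, 2
d = rank(p) − rank(q): -4, 0, -2, 2, 0, 4; Σd² = 40
ρ = 1 − 6Σd² / [n(n²−1)] = 1 − 6×40 / (6×35) = 1 − 240/210 ≈ -0.143

-0.143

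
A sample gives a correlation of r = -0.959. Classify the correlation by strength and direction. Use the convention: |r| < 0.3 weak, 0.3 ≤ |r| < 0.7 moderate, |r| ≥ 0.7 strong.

r = -0.959 < 0 so the relationship is negative.
|r| = 0.959, which falls in the strong range.

strong negative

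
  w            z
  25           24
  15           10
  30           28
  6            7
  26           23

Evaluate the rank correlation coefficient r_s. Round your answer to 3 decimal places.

0.900

Rank w: 3, 2, 5, 1, 4
Rank z: 4, 2, 5, 1, 3
d = rank(w) − rank(z): -1, 0, 0, 0, 1; Σd² = 2
ρ = 1 − 6Σd² / [n(n²−1)] = 1 − 6×2 / (5×24) = 1 − 12/120 ≈ 0.900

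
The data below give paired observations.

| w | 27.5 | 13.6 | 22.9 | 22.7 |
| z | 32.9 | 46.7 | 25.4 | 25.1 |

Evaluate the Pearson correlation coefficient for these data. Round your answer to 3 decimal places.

-0.728

n = 4, Σw = 86.7, Σz = 130.1, Σw² = 1980.91, Σz² = 4538.47, Σwz = 2691.3
nΣwz − ΣwΣz = 10765.2 − 11279.67 = -514.47
nΣw² − (Σw)² = 7923.64 − 7516.89 = 406.75; nΣz² − (Σz)² = 18153.88 − 16926.01 = 1227.87
r = -514.47 / √(406.75 × 1227.87) = -514.47 / 706.7079 ≈ -0.728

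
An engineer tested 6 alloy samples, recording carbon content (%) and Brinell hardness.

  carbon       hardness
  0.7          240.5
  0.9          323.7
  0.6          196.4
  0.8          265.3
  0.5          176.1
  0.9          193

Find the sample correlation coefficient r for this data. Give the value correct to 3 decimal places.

n = 6, Σx = 4.4, Σy = 1395, Σx² = 3.36, Σy² = 339839.2, Σxy = 1051.51
nΣxy − ΣxΣy = 6309.06 − 6138 = 171.06
nΣx² − (Σx)² = 20.16 − 19.36 = 0.8; nΣy² − (Σy)² = 2039035.2 − 1946025 = 93010.2
r = 171.06 / √(0.8 × 93010.2) = 171.06 / 272.7786 ≈ 0.627

0.627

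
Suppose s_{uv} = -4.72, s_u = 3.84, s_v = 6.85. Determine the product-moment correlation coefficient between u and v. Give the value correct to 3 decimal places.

-0.179

r = Cov(u,v) / (s_u · s_v) = -4.72 / (3.84 × 6.85)
  = -4.72 / 26.3040 ≈ -0.179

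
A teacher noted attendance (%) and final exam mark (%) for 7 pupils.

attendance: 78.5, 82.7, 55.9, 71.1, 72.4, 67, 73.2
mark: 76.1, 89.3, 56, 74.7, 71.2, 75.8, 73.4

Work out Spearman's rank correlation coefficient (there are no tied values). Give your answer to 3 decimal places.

0.679

Rank attendance: 6, 7, 1, 3, 4, 2, 5
Rank mark: 6, 7, 1, 4, 2, 5, 3
d = rank(attendance) − rank(mark): 0, 0, 0, -1, 2, -3, 2; Σd² = 18
ρ = 1 − 6Σd² / [n(n²−1)] = 1 − 6×18 / (7×48) = 1 − 108/336 ≈ 0.679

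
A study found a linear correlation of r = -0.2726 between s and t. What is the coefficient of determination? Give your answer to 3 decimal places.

0.074

r² = (-0.2726)² = 0.074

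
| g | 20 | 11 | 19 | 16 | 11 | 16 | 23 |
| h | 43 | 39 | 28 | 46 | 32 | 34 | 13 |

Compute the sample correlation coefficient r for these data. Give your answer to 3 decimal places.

-0.477

n = 7, Σg = 116, Σh = 235, Σg² = 2044, Σh² = 8619, Σgh = 3752
nΣgh − ΣgΣh = 26264 − 27260 = -996
nΣg² − (Σg)² = 14308 − 13456 = 852; nΣh² − (Σh)² = 60333 − 55225 = 5108
r = -996 / √(852 × 5108) = -996 / 2086.1486 ≈ -0.477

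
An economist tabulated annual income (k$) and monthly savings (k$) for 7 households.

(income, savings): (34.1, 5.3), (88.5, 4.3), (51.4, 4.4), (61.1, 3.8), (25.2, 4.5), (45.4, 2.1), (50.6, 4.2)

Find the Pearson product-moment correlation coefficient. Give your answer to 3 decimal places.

n = 7, Σx = 356.3, Σy = 28.6, Σx² = 20626.79, Σy² = 122.68, Σxy = 1440.88
nΣxy − ΣxΣy = 10086.16 − 10190.18 = -104.02
nΣx² − (Σx)² = 144387.53 − 126949.69 = 17437.84; nΣy² − (Σy)² = 858.76 − 817.96 = 40.8
r = -104.02 / √(17437.84 × 40.8) = -104.02 / 843.4832 ≈ -0.123

-0.123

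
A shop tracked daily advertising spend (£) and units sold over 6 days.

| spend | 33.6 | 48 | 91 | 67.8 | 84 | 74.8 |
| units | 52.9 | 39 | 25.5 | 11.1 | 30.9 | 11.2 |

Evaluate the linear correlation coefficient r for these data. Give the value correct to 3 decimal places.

n = 6, Σx = 399.2, Σy = 170.6, Σx² = 28961.84, Σy² = 6173.12, Σxy = 10155.88
nΣxy − ΣxΣy = 60935.28 − 68103.52 = -7168.24
nΣx² − (Σx)² = 173771.04 − 159360.64 = 14410.4; nΣy² − (Σy)² = 37038.72 − 29104.36 = 7934.36
r = -7168.24 / √(14410.4 × 7934.36) = -7168.24 / 10692.8622 ≈ -0.670

-0.670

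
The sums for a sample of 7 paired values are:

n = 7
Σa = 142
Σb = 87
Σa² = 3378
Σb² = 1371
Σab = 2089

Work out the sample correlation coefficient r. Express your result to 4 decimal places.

0.8539

r = (nΣab − ΣaΣb) / √[(nΣa² − (Σa)²)(nΣb² − (Σb)²)]
Numerator: 7×2089 − 142×87 = 2269
Denominator: √[(23646 − 20164)(9597 − 7569)] = √[3482 × 2028] = 2657.3475
r = 2269 / 2657.3475 ≈ 0.8539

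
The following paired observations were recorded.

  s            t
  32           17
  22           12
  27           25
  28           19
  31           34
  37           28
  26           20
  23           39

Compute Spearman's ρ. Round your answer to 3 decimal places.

Rank s: 7, 1, 4, 5, 6, 8, 3, 2
Rank t: 2, 1, 5, 3, 7, 6, 4, 8
d = rank(s) − rank(t): 5, 0, -1, 2, -1, 2, -1, -6; Σd² = 72
ρ = 1 − 6Σd² / [n(n²−1)] = 1 − 6×72 / (8×63) = 1 − 432/504 ≈ 0.143

0.143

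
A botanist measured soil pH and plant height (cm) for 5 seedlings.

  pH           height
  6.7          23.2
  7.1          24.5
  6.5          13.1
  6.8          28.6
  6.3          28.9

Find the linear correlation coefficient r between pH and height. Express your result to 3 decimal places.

n = 5, Σx = 33.4, Σy = 118.3, Σx² = 223.48, Σy² = 2963.27, Σxy = 791.09
nΣxy − ΣxΣy = 3955.45 − 3951.22 = 4.23
nΣx² − (Σx)² = 1117.4 − 1115.56 = 1.84; nΣy² − (Σy)² = 14816.35 − 13994.89 = 821.46
r = 4.23 / √(1.84 × 821.46) = 4.23 / 38.8778 ≈ 0.109

0.109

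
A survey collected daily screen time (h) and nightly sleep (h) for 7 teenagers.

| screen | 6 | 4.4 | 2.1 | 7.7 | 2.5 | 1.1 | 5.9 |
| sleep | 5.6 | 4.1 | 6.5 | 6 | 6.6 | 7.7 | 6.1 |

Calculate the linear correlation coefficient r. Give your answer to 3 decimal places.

-0.519

n = 7, Σx = 29.7, Σy = 42.6, Σx² = 161.33, Σy² = 266.48, Σxy = 172.45
nΣxy − ΣxΣy = 1207.15 − 1265.22 = -58.07
nΣx² − (Σx)² = 1129.31 − 882.09 = 247.22; nΣy² − (Σy)² = 1865.36 − 1814.76 = 50.6
r = -58.07 / √(247.22 × 50.6) = -58.07 / 111.8451 ≈ -0.519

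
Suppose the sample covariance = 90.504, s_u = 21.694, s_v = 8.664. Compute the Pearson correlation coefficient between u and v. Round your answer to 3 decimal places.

0.482

r = Cov(u,v) / (s_u · s_v) = 90.504 / (21.694 × 8.664)
  = 90.504 / 187.9568 ≈ 0.482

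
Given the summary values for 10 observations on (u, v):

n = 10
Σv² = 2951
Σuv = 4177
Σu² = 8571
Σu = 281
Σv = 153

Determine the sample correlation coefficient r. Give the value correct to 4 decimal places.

-0.1906

r = (nΣuv − ΣuΣv) / √[(nΣu² − (Σu)²)(nΣv² − (Σv)²)]
Numerator: 10×4177 − 281×153 = -1223
Denominator: √[(85710 − 78961)(29510 − 23409)] = √[6749 × 6101] = 6416.8255
r = -1223 / 6416.8255 ≈ -0.1906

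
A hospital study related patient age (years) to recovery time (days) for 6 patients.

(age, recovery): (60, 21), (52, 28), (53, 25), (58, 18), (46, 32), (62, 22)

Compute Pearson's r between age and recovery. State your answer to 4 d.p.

-0.8817

n = 6, Σx = 331, Σy = 146, Σx² = 18437, Σy² = 3682, Σxy = 7921
nΣxy − ΣxΣy = 47526 − 48326 = -800
nΣx² − (Σx)² = 110622 − 109561 = 1061; nΣy² − (Σy)² = 22092 − 21316 = 776
r = -800 / √(1061 × 776) = -800 / 907.3786 ≈ -0.8817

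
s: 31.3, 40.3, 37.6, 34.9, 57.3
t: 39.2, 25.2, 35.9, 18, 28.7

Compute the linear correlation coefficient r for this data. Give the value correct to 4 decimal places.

-0.1644

n = 5, Σs = 201.4, Σt = 147, Σs² = 8518.84, Σt² = 4608.18, Σst = 5865.07
nΣst − ΣsΣt = 29325.35 − 29605.8 = -280.45
nΣs² − (Σs)² = 42594.2 − 40561.96 = 2032.24; nΣt² − (Σt)² = 23040.9 − 21609 = 1431.9
r = -280.45 / √(2032.24 × 1431.9) = -280.45 / 1705.8618 ≈ -0.1644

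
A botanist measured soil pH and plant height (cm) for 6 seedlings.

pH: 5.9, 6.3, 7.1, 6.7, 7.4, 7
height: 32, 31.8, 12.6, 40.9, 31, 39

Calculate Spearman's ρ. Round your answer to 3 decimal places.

Rank pH: 1, 2, 5, 3, 6, 4
Rank height: 4, 3, 1, 6, 2, 5
d = rank(pH) − rank(height): -3, -1, 4, -3, 4, -1; Σd² = 52
ρ = 1 − 6Σd² / [n(n²−1)] = 1 − 6×52 / (6×35) = 1 − 312/210 ≈ -0.486

-0.486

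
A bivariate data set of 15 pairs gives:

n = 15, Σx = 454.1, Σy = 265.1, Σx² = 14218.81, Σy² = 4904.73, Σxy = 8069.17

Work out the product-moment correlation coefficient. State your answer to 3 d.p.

r = (nΣxy − ΣxΣy) / √[(nΣx² − (Σx)²)(nΣy² − (Σy)²)]
Numerator: 15×8069.17 − 454.1×265.1 = 655.64
Denominator: √[(213282.15 − 206206.81)(73570.95 − 70278.01)] = √[7075.34 × 3292.94] = 4826.8696
r = 655.64 / 4826.8696 ≈ 0.136

0.136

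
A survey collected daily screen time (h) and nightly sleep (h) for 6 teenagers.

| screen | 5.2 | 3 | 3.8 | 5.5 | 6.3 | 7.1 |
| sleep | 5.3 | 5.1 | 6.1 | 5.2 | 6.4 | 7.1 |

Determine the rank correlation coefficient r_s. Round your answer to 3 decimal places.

Rank screen: 3, 1, 2, 4, 5, 6
Rank sleep: 3, 1, 4, 2, 5, 6
d = rank(screen) − rank(sleep): 0, 0, -2, 2, 0, 0; Σd² = 8
ρ = 1 − 6Σd² / [n(n²−1)] = 1 − 6×8 / (6×35) = 1 − 48/210 ≈ 0.771

0.771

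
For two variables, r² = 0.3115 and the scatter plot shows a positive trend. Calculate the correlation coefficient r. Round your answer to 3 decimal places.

0.558

|r| = √0.3115 = 0.558
The association is positive, so r = 0.558.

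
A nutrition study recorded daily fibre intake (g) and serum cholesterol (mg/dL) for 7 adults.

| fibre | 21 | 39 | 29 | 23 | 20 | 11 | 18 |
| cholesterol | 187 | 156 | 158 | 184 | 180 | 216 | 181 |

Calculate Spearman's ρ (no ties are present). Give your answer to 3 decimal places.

Rank fibre: 4, 7, 6, 5, 3, 1, 2
Rank cholesterol: 6, 1, 2, 5, 3, 7, 4
d = rank(fibre) − rank(cholesterol): -2, 6, 4, 0, 0, -6, -2; Σd² = 96
ρ = 1 − 6Σd² / [n(n²−1)] = 1 − 6×96 / (7×48) = 1 − 576/336 ≈ -0.714

-0.714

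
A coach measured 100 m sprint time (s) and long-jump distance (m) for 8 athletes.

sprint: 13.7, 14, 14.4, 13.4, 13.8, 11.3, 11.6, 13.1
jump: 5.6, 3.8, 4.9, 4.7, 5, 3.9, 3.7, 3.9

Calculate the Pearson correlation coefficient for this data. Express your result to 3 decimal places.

n = 8, Σx = 105.3, Σy = 35.5, Σx² = 1394.91, Σy² = 161.01, Σxy = 470.54
nΣxy − ΣxΣy = 3764.32 − 3738.15 = 26.17
nΣx² − (Σx)² = 11159.28 − 11088.09 = 71.19; nΣy² − (Σy)² = 1288.08 − 1260.25 = 27.83
r = 26.17 / √(71.19 × 27.83) = 26.17 / 44.5109 ≈ 0.588

0.588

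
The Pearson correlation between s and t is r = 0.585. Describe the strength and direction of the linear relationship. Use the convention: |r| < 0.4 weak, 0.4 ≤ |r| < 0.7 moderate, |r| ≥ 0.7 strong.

moderate positive

r = 0.585 > 0 so the relationship is positive.
|r| = 0.585, which falls in the moderate range.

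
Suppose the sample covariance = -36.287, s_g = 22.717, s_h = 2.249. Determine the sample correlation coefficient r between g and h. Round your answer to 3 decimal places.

r = Cov(g,h) / (s_g · s_h) = -36.287 / (22.717 × 2.249)
  = -36.287 / 51.0905 ≈ -0.710

-0.710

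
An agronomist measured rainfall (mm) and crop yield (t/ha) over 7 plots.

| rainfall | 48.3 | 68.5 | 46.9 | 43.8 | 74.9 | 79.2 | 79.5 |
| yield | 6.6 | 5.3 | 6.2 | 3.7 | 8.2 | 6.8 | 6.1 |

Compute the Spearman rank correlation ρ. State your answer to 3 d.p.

Rank rainfall: 3, 4, 2, 1, 5, 6, 7
Rank yield: 5, 2, 4, 1, 7, 6, 3
d = rank(rainfall) − rank(yield): -2, 2, -2, 0, -2, 0, 4; Σd² = 32
ρ = 1 − 6Σd² / [n(n²−1)] = 1 − 6×32 / (7×48) = 1 − 192/336 ≈ 0.429

0.429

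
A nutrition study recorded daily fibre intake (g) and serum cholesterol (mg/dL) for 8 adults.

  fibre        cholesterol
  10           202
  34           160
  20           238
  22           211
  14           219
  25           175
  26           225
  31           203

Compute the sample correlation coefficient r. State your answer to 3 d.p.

n = 8, Σx = 182, Σy = 1633, Σx² = 4598, Σy² = 337989, Σxy = 36446
nΣxy − ΣxΣy = 291568 − 297206 = -5638
nΣx² − (Σx)² = 36784 − 33124 = 3660; nΣy² − (Σy)² = 2703912 − 2666689 = 37223
r = -5638 / √(3660 × 37223) = -5638 / 11672.0255 ≈ -0.483

-0.483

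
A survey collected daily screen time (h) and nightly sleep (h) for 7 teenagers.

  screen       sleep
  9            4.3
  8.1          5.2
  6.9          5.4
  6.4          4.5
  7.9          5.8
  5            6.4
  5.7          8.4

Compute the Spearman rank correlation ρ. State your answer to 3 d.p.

-0.714

Rank screen: 7, 6, 4, 3, 5, 1, 2
Rank sleep: 1, 3, 4, 2, 5, 6, 7
d = rank(screen) − rank(sleep): 6, 3, 0, 1, 0, -5, -5; Σd² = 96
ρ = 1 − 6Σd² / [n(n²−1)] = 1 − 6×96 / (7×48) = 1 − 576/336 ≈ -0.714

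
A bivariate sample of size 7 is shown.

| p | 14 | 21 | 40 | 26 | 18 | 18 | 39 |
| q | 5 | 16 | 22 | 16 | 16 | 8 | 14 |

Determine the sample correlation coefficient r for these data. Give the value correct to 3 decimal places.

n = 7, Σp = 176, Σq = 97, Σp² = 5082, Σq² = 1537, Σpq = 2680
nΣpq − ΣpΣq = 18760 − 17072 = 1688
nΣp² − (Σp)² = 35574 − 30976 = 4598; nΣq² − (Σq)² = 10759 − 9409 = 1350
r = 1688 / √(4598 × 1350) = 1688 / 2491.4454 ≈ 0.678

0.678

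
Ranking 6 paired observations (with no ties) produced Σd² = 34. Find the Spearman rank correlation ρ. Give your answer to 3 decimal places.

ρ = 1 − 6Σd² / [n(n²−1)] = 1 − 6×34 / (6×35)
  = 1 − 204/210 = 1 − 0.9714 ≈ 0.029

0.029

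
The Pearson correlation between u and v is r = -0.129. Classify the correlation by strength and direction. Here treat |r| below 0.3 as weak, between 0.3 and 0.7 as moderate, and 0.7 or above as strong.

r = -0.129 < 0 so the relationship is negative.
|r| = 0.129, which falls in the weak range.

weak negative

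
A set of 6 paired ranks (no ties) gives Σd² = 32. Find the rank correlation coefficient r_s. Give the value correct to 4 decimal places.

0.0857

ρ = 1 − 6Σd² / [n(n²−1)] = 1 − 6×32 / (6×35)
  = 1 − 192/210 = 1 − 0.91429 ≈ 0.0857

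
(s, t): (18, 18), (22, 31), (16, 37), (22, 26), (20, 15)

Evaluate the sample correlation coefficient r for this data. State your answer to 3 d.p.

n = 5, Σs = 98, Σt = 127, Σs² = 1948, Σt² = 3555, Σst = 2470
nΣst − ΣsΣt = 12350 − 12446 = -96
nΣs² − (Σs)² = 9740 − 9604 = 136; nΣt² − (Σt)² = 17775 − 16129 = 1646
r = -96 / √(136 × 1646) = -96 / 473.1342 ≈ -0.203

-0.203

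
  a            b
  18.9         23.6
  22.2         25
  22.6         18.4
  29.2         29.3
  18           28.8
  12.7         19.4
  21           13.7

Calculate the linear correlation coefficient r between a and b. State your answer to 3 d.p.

n = 7, Σa = 144.6, Σb = 158.2, Σa² = 3139.74, Σb² = 3772.5, Σab = 3324.92
nΣab − ΣaΣb = 23274.44 − 22875.72 = 398.72
nΣa² − (Σa)² = 21978.18 − 20909.16 = 1069.02; nΣb² − (Σb)² = 26407.5 − 25027.24 = 1380.26
r = 398.72 / √(1069.02 × 1380.26) = 398.72 / 1214.7121 ≈ 0.328

0.328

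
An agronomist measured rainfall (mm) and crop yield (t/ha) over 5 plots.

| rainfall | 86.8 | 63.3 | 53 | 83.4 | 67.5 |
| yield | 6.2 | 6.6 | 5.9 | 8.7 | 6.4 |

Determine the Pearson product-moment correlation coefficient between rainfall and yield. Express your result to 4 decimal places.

0.5265

n = 5, Σx = 354, Σy = 33.8, Σx² = 25861.94, Σy² = 233.46, Σxy = 2426.22
nΣxy − ΣxΣy = 12131.1 − 11965.2 = 165.9
nΣx² − (Σx)² = 129309.7 − 125316 = 3993.7; nΣy² − (Σy)² = 1167.3 − 1142.44 = 24.86
r = 165.9 / √(3993.7 × 24.86) = 165.9 / 315.0927 ≈ 0.5265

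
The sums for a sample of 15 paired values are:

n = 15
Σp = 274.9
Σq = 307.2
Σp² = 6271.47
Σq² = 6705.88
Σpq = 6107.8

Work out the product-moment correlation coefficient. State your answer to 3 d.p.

r = (nΣpq − ΣpΣq) / √[(nΣp² − (Σp)²)(nΣq² − (Σq)²)]
Numerator: 15×6107.8 − 274.9×307.2 = 7167.72
Denominator: √[(94072.05 − 75570.01)(100588.2 − 94371.84)] = √[18502.04 × 6216.36] = 10724.5206
r = 7167.72 / 10724.5206 ≈ 0.668

0.668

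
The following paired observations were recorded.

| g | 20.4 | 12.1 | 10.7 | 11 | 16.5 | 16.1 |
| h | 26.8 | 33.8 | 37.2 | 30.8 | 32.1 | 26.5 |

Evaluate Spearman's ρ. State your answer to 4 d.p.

Rank g: 6, 3, 1, 2, 5, 4
Rank h: 2, 5, 6, 3, 4, 1
d = rank(g) − rank(h): 4, -2, -5, -1, 1, 3; Σd² = 56
ρ = 1 − 6Σd² / [n(n²−1)] = 1 − 6×56 / (6×35) = 1 − 336/210 ≈ -0.6000

-0.6000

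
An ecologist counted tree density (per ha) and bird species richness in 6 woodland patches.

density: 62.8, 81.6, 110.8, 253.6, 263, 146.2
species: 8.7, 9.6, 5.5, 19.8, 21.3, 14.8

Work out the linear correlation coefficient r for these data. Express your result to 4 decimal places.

0.9177

n = 6, Σx = 918, Σy = 79.7, Σx² = 177735.44, Σy² = 1262.87, Σxy = 14726.06
nΣxy − ΣxΣy = 88356.36 − 73164.6 = 15191.76
nΣx² − (Σx)² = 1066412.64 − 842724 = 223688.64; nΣy² − (Σy)² = 7577.22 − 6352.09 = 1225.13
r = 15191.76 / √(223688.64 × 1225.13) = 15191.76 / 16554.3850 ≈ 0.9177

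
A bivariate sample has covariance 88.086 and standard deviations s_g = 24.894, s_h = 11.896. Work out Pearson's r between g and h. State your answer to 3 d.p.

r = Cov(g,h) / (s_g · s_h) = 88.086 / (24.894 × 11.896)
  = 88.086 / 296.1390 ≈ 0.297

0.297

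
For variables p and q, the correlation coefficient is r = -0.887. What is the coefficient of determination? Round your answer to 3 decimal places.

r² = (-0.887)² = 0.787

0.787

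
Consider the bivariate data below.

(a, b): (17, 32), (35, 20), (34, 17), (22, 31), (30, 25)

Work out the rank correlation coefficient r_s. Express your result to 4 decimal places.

-0.9000

Rank a: 1, 5, 4, 2, 3
Rank b: 5, 2, 1, 4, 3
d = rank(a) − rank(b): -4, 3, 3, -2, 0; Σd² = 38
ρ = 1 − 6Σd² / [n(n²−1)] = 1 − 6×38 / (5×24) = 1 − 228/120 ≈ -0.9000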